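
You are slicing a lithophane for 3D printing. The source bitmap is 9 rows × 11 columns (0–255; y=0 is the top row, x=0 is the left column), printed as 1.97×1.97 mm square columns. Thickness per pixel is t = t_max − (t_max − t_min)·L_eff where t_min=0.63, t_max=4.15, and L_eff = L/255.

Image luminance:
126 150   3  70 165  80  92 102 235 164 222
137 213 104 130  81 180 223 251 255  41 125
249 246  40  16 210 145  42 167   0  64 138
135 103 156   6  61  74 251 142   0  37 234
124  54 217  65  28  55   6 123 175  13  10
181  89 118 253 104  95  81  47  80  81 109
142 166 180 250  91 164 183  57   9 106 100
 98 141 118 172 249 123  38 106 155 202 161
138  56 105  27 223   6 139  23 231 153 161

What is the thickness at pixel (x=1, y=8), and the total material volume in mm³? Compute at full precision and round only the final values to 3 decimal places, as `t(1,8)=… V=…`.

t(1,8)=3.377 V=949.144

span = t_max - t_min = 4.15 - 0.63 = 3.520
L(1,8) = 56, L_eff = 56/255 = 0.219608
t(1,8) = 4.15 - 3.520·0.219608 = 3.377
Σt over all 9·11 pixels = 6236483/25500 ≈ 244.5679608
V = pitch²·Σt = 1.97²·6236483/25500 = 949.144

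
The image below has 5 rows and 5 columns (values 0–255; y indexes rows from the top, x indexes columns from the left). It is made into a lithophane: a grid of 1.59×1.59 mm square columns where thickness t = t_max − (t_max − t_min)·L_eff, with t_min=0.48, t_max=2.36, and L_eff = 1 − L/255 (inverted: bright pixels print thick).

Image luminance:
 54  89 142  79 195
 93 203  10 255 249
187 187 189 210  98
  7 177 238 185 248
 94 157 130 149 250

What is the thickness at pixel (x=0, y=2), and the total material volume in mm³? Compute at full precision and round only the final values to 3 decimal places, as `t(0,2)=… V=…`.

span = t_max - t_min = 2.36 - 0.48 = 1.880
L(0,2) = 187, L_eff = 1 - 187/255 = 0.266667 (inverted)
t(0,2) = 2.36 - 1.880·0.266667 = 1.859
Σt over all 5·5 pixels = 2069/51 ≈ 40.5686275
V = pitch²·Σt = 1.59²·2069/51 = 102.562

t(0,2)=1.859 V=102.562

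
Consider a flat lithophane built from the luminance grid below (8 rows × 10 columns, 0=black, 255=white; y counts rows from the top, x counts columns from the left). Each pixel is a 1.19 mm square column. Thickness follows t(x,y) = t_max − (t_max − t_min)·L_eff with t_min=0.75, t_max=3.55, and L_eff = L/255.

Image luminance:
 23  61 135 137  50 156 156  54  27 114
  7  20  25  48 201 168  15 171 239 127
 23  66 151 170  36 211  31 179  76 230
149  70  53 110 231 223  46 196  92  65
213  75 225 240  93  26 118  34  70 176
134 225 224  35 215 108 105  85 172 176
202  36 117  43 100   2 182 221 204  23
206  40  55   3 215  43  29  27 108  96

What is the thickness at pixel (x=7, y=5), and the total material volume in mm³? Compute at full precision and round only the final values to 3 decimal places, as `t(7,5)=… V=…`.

span = t_max - t_min = 3.55 - 0.75 = 2.800
L(7,5) = 85, L_eff = 85/255 = 0.333333
t(7,5) = 3.55 - 2.800·0.333333 = 2.617
Σt over all 8·10 pixels = 235498/1275 ≈ 184.7043137
V = pitch²·Σt = 1.19²·235498/1275 = 261.560

t(7,5)=2.617 V=261.560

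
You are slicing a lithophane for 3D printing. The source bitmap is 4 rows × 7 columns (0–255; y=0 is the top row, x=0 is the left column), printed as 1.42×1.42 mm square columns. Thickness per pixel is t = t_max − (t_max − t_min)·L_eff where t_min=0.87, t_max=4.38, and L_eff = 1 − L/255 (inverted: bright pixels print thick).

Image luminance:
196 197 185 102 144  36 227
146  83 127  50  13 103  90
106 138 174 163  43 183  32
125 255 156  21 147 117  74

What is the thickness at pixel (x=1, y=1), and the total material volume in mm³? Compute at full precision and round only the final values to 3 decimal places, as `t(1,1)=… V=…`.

span = t_max - t_min = 4.38 - 0.87 = 3.510
L(1,1) = 83, L_eff = 1 - 83/255 = 0.674510 (inverted)
t(1,1) = 4.38 - 3.510·0.674510 = 2.012
Σt over all 4·7 pixels = 608721/8500 ≈ 71.6142353
V = pitch²·Σt = 1.42²·608721/8500 = 144.403

t(1,1)=2.012 V=144.403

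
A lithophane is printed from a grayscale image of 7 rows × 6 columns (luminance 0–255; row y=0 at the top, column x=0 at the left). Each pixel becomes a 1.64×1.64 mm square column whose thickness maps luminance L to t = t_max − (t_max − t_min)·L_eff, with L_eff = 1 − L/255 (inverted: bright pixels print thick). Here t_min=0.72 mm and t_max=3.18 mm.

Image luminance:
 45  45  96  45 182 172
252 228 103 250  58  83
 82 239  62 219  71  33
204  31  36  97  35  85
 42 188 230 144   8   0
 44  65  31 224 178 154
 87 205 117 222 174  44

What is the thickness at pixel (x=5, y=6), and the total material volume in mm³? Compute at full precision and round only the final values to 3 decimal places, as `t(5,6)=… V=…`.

t(5,6)=1.144 V=208.732

span = t_max - t_min = 3.18 - 0.72 = 2.460
L(5,6) = 44, L_eff = 1 - 44/255 = 0.827451 (inverted)
t(5,6) = 3.18 - 2.460·0.827451 = 1.144
Σt over all 7·6 pixels = 32983/425 ≈ 77.6070588
V = pitch²·Σt = 1.64²·32983/425 = 208.732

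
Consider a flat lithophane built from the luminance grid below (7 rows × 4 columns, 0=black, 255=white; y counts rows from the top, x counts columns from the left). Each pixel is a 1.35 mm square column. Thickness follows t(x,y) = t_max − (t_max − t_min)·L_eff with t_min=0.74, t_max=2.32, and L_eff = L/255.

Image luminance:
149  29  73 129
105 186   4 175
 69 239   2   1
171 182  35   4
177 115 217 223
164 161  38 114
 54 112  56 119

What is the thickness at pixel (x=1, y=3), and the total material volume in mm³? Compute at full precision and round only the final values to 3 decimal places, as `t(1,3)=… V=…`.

span = t_max - t_min = 2.32 - 0.74 = 1.580
L(1,3) = 182, L_eff = 182/255 = 0.713725
t(1,3) = 2.32 - 1.580·0.713725 = 1.192
Σt over all 7·4 pixels = 583103/12750 ≈ 45.7335686
V = pitch²·Σt = 1.35²·583103/12750 = 83.349

t(1,3)=1.192 V=83.349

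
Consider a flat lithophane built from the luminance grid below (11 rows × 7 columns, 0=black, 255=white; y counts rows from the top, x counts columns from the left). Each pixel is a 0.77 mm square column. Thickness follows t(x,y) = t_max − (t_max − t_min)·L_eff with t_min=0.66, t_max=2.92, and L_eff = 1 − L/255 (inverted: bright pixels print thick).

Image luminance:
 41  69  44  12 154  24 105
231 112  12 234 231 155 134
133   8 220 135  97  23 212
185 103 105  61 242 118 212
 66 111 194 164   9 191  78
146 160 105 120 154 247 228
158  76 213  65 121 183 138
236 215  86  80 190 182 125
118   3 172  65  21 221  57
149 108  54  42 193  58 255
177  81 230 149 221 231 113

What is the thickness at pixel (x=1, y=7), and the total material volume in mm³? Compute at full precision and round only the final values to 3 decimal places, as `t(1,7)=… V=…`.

span = t_max - t_min = 2.92 - 0.66 = 2.260
L(1,7) = 215, L_eff = 1 - 215/255 = 0.156863 (inverted)
t(1,7) = 2.92 - 2.260·0.156863 = 2.565
Σt over all 11·7 pixels = 898639/6375 ≈ 140.9629804
V = pitch²·Σt = 0.77²·898639/6375 = 83.577

t(1,7)=2.565 V=83.577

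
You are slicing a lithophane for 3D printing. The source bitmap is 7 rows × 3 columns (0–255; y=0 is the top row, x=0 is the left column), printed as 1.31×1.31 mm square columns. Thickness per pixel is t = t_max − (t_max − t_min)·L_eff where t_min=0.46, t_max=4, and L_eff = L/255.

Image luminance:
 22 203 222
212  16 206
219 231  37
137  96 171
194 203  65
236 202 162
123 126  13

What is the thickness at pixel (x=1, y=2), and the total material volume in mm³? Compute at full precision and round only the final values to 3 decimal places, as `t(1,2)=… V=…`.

span = t_max - t_min = 4 - 0.46 = 3.540
L(1,2) = 231, L_eff = 231/255 = 0.905882
t(1,2) = 4 - 3.540·0.905882 = 0.793
Σt over all 7·3 pixels = 87168/2125 ≈ 41.0202353
V = pitch²·Σt = 1.31²·87168/2125 = 70.395

t(1,2)=0.793 V=70.395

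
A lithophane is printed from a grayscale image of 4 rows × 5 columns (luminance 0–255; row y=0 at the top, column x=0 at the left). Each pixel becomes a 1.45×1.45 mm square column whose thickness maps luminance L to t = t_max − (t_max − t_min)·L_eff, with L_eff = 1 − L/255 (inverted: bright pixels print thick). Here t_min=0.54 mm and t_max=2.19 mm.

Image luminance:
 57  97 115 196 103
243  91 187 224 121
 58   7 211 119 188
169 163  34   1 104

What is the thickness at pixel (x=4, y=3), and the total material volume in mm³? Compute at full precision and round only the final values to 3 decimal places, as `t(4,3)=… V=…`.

span = t_max - t_min = 2.19 - 0.54 = 1.650
L(4,3) = 104, L_eff = 1 - 104/255 = 0.592157 (inverted)
t(4,3) = 2.19 - 1.650·0.592157 = 1.213
Σt over all 4·5 pixels = 11432/425 ≈ 26.8988235
V = pitch²·Σt = 1.45²·11432/425 = 56.555

t(4,3)=1.213 V=56.555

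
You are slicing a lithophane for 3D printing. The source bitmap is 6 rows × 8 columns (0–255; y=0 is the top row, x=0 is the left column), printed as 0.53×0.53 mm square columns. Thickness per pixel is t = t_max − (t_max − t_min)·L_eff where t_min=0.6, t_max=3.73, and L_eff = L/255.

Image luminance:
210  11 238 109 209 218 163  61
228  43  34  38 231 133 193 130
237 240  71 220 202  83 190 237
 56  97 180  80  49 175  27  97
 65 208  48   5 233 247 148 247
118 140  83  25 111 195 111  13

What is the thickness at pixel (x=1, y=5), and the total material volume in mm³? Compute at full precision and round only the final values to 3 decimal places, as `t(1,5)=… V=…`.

span = t_max - t_min = 3.73 - 0.6 = 3.130
L(1,5) = 140, L_eff = 140/255 = 0.549020
t(1,5) = 3.73 - 3.130·0.549020 = 2.012
Σt over all 6·8 pixels = 2535089/25500 ≈ 99.4152549
V = pitch²·Σt = 0.53²·2535089/25500 = 27.926

t(1,5)=2.012 V=27.926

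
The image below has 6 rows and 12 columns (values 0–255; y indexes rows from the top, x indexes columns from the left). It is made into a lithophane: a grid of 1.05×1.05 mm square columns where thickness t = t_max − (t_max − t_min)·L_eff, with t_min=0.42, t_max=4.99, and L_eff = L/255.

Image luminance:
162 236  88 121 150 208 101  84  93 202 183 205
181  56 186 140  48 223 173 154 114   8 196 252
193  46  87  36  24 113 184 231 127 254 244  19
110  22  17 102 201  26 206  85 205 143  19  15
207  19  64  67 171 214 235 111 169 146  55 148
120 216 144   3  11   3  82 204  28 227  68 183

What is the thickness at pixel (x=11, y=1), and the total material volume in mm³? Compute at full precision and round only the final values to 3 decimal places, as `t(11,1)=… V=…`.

span = t_max - t_min = 4.99 - 0.42 = 4.570
L(11,1) = 252, L_eff = 252/255 = 0.988235
t(11,1) = 4.99 - 4.570·0.988235 = 0.474
Σt over all 6·12 pixels = 414322/2125 ≈ 194.9750588
V = pitch²·Σt = 1.05²·414322/2125 = 214.960

t(11,1)=0.474 V=214.960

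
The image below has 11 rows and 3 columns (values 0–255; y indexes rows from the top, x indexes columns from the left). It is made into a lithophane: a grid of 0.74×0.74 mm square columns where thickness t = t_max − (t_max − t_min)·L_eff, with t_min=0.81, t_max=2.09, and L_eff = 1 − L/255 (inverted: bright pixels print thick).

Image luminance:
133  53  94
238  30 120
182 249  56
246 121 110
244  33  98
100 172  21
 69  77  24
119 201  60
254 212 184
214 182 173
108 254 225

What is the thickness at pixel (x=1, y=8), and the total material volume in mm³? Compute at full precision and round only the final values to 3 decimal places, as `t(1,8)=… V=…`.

t(1,8)=1.874 V=27.435

span = t_max - t_min = 2.09 - 0.81 = 1.280
L(1,8) = 212, L_eff = 1 - 212/255 = 0.168627 (inverted)
t(1,8) = 2.09 - 1.280·0.168627 = 1.874
Σt over all 11·3 pixels = 425861/8500 ≈ 50.1012941
V = pitch²·Σt = 0.74²·425861/8500 = 27.435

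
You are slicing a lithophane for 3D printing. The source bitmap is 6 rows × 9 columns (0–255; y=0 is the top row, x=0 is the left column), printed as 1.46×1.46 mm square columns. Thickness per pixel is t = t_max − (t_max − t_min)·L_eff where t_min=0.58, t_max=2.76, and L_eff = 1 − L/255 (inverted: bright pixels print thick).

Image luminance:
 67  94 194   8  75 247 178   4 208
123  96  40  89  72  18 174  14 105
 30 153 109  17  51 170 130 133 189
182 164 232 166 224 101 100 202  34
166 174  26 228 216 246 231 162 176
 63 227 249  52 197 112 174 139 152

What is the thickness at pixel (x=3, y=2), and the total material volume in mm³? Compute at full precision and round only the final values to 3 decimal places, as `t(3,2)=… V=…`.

span = t_max - t_min = 2.76 - 0.58 = 2.180
L(3,2) = 17, L_eff = 1 - 17/255 = 0.933333 (inverted)
t(3,2) = 2.76 - 2.180·0.933333 = 0.725
Σt over all 6·9 pixels = 1182277/12750 ≈ 92.7276078
V = pitch²·Σt = 1.46²·1182277/12750 = 197.658

t(3,2)=0.725 V=197.658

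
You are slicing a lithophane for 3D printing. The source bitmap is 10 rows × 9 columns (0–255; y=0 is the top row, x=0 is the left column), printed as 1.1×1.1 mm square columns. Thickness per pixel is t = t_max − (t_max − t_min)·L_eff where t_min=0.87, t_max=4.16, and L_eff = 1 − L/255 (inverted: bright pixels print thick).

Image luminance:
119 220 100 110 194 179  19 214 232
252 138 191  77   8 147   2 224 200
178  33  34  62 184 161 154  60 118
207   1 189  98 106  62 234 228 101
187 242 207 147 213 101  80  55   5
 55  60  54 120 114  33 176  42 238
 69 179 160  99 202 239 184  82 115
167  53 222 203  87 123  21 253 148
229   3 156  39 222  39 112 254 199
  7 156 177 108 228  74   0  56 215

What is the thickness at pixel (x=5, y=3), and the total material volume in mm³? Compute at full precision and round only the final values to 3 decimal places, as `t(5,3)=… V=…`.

span = t_max - t_min = 4.16 - 0.87 = 3.290
L(5,3) = 62, L_eff = 1 - 62/255 = 0.756863 (inverted)
t(5,3) = 4.16 - 3.290·0.756863 = 1.670
Σt over all 10·9 pixels = 1178731/5100 ≈ 231.1237255
V = pitch²·Σt = 1.1²·1178731/5100 = 279.660

t(5,3)=1.670 V=279.660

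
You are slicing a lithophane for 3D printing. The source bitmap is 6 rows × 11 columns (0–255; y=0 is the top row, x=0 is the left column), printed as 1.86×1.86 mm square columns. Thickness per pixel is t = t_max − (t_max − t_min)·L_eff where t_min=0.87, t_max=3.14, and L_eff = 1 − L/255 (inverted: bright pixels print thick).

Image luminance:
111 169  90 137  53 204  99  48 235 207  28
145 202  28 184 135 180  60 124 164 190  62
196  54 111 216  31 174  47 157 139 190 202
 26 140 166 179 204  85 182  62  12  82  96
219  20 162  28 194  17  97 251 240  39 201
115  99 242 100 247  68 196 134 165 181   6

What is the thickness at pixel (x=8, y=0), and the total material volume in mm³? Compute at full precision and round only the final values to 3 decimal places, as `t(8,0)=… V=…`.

t(8,0)=2.962 V=464.338

span = t_max - t_min = 3.14 - 0.87 = 2.270
L(8,0) = 235, L_eff = 1 - 235/255 = 0.078431 (inverted)
t(8,0) = 3.14 - 2.270·0.078431 = 2.962
Σt over all 6·11 pixels = 3422539/25500 ≈ 134.2172157
V = pitch²·Σt = 1.86²·3422539/25500 = 464.338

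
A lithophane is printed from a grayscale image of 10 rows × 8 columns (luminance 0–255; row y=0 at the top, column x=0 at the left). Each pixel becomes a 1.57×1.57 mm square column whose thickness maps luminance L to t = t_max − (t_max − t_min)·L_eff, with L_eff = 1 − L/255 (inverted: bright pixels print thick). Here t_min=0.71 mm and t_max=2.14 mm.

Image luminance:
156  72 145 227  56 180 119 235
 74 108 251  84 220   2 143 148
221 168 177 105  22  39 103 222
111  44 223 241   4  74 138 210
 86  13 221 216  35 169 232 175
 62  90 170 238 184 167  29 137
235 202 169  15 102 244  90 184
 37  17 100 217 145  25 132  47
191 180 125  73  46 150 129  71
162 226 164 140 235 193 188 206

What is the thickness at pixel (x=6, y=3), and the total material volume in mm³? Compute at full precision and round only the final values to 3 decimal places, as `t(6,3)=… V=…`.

span = t_max - t_min = 2.14 - 0.71 = 1.430
L(6,3) = 138, L_eff = 1 - 138/255 = 0.458824 (inverted)
t(6,3) = 2.14 - 1.430·0.458824 = 1.484
Σt over all 10·8 pixels = 503233/4250 ≈ 118.4077647
V = pitch²·Σt = 1.57²·503233/4250 = 291.863

t(6,3)=1.484 V=291.863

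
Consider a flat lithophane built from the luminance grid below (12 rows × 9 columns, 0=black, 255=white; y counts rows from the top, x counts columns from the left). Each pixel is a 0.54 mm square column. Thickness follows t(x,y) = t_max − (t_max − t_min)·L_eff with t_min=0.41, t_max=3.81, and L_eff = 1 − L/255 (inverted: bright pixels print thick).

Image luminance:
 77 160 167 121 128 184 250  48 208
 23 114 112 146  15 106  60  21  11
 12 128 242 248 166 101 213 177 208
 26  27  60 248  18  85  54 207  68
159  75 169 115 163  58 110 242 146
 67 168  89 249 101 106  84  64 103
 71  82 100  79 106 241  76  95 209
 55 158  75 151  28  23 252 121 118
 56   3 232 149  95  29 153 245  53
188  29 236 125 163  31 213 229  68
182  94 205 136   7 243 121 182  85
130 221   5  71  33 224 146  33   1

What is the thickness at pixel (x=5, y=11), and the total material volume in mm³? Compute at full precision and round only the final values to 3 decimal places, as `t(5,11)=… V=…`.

span = t_max - t_min = 3.81 - 0.41 = 3.400
L(5,11) = 224, L_eff = 1 - 224/255 = 0.121569 (inverted)
t(5,11) = 3.81 - 3.400·0.121569 = 3.397
Σt over all 12·9 pixels = 217.12
V = pitch²·Σt = 0.54²·217.12 = 63.312

t(5,11)=3.397 V=63.312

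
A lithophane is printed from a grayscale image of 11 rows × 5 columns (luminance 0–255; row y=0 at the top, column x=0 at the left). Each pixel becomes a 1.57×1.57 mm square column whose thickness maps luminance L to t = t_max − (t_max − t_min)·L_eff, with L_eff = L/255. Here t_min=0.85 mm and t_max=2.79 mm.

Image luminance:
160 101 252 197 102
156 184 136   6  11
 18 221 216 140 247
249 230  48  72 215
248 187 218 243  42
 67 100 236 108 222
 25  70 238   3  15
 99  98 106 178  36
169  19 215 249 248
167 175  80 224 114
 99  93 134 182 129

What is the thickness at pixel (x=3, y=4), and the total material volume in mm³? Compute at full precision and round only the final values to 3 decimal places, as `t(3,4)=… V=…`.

span = t_max - t_min = 2.79 - 0.85 = 1.940
L(3,4) = 243, L_eff = 243/255 = 0.952941
t(3,4) = 2.79 - 1.940·0.952941 = 0.941
Σt over all 11·5 pixels = 800119/8500 ≈ 94.1316471
V = pitch²·Σt = 1.57²·800119/8500 = 232.025

t(3,4)=0.941 V=232.025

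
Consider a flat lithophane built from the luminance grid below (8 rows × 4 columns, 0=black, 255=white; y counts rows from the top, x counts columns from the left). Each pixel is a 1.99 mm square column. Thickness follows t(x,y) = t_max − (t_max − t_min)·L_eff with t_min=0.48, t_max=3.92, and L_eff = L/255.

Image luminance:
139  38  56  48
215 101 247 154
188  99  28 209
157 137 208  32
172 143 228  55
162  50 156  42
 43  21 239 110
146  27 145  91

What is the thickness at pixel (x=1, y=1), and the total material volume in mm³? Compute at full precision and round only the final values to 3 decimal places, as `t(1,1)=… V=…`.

t(1,1)=2.557 V=289.155

span = t_max - t_min = 3.92 - 0.48 = 3.440
L(1,1) = 101, L_eff = 101/255 = 0.396078
t(1,1) = 3.92 - 3.440·0.396078 = 2.557
Σt over all 8·4 pixels = 465484/6375 ≈ 73.0170980
V = pitch²·Σt = 1.99²·465484/6375 = 289.155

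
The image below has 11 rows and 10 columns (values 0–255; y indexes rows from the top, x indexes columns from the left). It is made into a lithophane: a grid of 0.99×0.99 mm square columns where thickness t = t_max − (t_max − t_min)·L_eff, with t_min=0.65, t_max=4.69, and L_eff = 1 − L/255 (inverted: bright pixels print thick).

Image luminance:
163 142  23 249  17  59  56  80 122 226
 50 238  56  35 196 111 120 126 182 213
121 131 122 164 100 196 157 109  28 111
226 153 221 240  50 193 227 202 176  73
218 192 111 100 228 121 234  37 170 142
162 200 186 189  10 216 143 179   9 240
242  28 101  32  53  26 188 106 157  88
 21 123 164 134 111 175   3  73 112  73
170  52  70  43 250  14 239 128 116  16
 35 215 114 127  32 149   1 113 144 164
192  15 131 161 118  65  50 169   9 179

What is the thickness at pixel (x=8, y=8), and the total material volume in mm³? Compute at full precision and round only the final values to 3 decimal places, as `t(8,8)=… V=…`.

span = t_max - t_min = 4.69 - 0.65 = 4.040
L(8,8) = 116, L_eff = 1 - 116/255 = 0.545098 (inverted)
t(8,8) = 4.69 - 4.040·0.545098 = 2.488
Σt over all 11·10 pixels = 1235903/4250 ≈ 290.8007059
V = pitch²·Σt = 0.99²·1235903/4250 = 285.014

t(8,8)=2.488 V=285.014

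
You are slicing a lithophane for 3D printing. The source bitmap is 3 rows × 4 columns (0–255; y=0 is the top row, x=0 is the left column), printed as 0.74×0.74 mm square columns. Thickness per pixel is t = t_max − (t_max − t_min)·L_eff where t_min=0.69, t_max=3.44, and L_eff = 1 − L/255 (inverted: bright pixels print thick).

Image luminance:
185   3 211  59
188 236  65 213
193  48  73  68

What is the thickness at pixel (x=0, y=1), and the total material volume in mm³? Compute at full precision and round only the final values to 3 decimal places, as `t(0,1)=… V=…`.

span = t_max - t_min = 3.44 - 0.69 = 2.750
L(0,1) = 188, L_eff = 1 - 188/255 = 0.262745 (inverted)
t(0,1) = 3.44 - 2.750·0.262745 = 2.717
Σt over all 3·4 pixels = 21173/850 ≈ 24.9094118
V = pitch²·Σt = 0.74²·21173/850 = 13.640

t(0,1)=2.717 V=13.640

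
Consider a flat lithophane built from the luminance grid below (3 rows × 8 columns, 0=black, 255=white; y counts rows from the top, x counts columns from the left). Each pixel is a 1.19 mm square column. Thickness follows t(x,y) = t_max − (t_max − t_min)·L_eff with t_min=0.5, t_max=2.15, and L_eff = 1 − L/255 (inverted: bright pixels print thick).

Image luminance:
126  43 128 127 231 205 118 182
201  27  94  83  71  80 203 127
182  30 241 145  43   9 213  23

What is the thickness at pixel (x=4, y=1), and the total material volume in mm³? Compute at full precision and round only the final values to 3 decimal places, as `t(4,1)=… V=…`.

span = t_max - t_min = 2.15 - 0.5 = 1.650
L(4,1) = 71, L_eff = 1 - 71/255 = 0.721569 (inverted)
t(4,1) = 2.15 - 1.650·0.721569 = 0.959
Σt over all 3·8 pixels = 13163/425 ≈ 30.9717647
V = pitch²·Σt = 1.19²·13163/425 = 43.859

t(4,1)=0.959 V=43.859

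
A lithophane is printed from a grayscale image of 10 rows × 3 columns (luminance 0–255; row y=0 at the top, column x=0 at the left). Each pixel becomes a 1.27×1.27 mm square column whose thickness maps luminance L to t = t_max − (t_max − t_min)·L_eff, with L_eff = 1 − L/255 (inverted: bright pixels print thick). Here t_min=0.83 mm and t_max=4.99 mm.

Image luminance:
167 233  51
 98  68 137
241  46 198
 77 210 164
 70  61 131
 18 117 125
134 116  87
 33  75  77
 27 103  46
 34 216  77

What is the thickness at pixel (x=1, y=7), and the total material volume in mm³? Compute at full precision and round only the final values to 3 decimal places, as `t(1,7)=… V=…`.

t(1,7)=2.054 V=125.334

span = t_max - t_min = 4.99 - 0.83 = 4.160
L(1,7) = 75, L_eff = 1 - 75/255 = 0.705882 (inverted)
t(1,7) = 4.99 - 4.160·0.705882 = 2.054
Σt over all 10·3 pixels = 330257/4250 ≈ 77.7075294
V = pitch²·Σt = 1.27²·330257/4250 = 125.334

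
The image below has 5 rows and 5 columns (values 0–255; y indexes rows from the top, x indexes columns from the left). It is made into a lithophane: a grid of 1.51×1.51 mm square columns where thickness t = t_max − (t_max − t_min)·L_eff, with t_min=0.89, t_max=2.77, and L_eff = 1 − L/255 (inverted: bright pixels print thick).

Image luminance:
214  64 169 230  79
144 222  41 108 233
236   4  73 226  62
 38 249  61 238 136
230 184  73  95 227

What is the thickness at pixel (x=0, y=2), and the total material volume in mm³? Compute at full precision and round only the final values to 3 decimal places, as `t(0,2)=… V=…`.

t(0,2)=2.630 V=111.854

span = t_max - t_min = 2.77 - 0.89 = 1.880
L(0,2) = 236, L_eff = 1 - 236/255 = 0.074510 (inverted)
t(0,2) = 2.77 - 1.880·0.074510 = 2.630
Σt over all 5·5 pixels = 416981/8500 ≈ 49.0565882
V = pitch²·Σt = 1.51²·416981/8500 = 111.854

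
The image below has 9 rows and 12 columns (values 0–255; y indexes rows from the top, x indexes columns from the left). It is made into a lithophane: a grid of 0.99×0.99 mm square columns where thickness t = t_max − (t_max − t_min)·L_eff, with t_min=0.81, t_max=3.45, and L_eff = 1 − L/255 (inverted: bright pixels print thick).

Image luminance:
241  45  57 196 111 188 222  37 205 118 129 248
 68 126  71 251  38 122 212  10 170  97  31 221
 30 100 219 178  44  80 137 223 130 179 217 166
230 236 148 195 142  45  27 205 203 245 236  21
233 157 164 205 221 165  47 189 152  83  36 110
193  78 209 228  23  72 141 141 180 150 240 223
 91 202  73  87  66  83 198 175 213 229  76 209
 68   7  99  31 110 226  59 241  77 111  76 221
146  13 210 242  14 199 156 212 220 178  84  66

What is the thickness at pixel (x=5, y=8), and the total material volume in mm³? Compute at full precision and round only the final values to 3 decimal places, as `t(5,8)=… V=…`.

span = t_max - t_min = 3.45 - 0.81 = 2.640
L(5,8) = 199, L_eff = 1 - 199/255 = 0.219608 (inverted)
t(5,8) = 3.45 - 2.640·0.219608 = 2.870
Σt over all 9·12 pixels = 521571/2125 ≈ 245.4451765
V = pitch²·Σt = 0.99²·521571/2125 = 240.561

t(5,8)=2.870 V=240.561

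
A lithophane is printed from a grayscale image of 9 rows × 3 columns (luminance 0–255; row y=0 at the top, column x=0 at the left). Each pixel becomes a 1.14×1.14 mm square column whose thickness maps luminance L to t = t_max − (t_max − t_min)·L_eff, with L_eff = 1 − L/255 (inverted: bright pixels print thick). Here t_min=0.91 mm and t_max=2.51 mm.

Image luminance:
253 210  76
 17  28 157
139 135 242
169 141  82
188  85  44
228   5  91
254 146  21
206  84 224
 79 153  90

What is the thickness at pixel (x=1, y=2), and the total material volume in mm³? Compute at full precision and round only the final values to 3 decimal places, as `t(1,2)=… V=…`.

t(1,2)=1.757 V=60.855

span = t_max - t_min = 2.51 - 0.91 = 1.600
L(1,2) = 135, L_eff = 1 - 135/255 = 0.470588 (inverted)
t(1,2) = 2.51 - 1.600·0.470588 = 1.757
Σt over all 9·3 pixels = 238811/5100 ≈ 46.8256863
V = pitch²·Σt = 1.14²·238811/5100 = 60.855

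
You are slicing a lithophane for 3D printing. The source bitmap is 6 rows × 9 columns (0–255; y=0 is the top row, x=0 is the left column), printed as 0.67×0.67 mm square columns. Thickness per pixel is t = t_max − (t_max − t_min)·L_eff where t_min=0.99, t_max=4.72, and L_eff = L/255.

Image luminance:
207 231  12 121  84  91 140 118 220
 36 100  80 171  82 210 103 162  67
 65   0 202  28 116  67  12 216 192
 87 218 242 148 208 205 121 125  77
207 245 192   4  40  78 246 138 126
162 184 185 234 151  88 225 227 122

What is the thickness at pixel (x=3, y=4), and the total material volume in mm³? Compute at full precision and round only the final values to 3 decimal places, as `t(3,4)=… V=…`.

span = t_max - t_min = 4.72 - 0.99 = 3.730
L(3,4) = 4, L_eff = 4/255 = 0.015686
t(3,4) = 4.72 - 3.730·0.015686 = 4.661
Σt over all 6·9 pixels = 1866263/12750 ≈ 146.3735686
V = pitch²·Σt = 0.67²·1866263/12750 = 65.707

t(3,4)=4.661 V=65.707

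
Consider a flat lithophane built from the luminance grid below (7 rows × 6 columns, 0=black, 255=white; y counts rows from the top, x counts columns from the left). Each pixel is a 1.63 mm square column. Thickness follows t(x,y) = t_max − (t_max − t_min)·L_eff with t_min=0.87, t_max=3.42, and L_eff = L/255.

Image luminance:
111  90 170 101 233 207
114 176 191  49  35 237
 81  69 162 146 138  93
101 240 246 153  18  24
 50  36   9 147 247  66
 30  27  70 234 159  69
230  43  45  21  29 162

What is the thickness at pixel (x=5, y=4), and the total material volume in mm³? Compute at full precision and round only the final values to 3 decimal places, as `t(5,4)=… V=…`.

span = t_max - t_min = 3.42 - 0.87 = 2.550
L(5,4) = 66, L_eff = 66/255 = 0.258824
t(5,4) = 3.42 - 2.550·0.258824 = 2.760
Σt over all 7·6 pixels = 95.05
V = pitch²·Σt = 1.63²·95.05 = 252.538

t(5,4)=2.760 V=252.538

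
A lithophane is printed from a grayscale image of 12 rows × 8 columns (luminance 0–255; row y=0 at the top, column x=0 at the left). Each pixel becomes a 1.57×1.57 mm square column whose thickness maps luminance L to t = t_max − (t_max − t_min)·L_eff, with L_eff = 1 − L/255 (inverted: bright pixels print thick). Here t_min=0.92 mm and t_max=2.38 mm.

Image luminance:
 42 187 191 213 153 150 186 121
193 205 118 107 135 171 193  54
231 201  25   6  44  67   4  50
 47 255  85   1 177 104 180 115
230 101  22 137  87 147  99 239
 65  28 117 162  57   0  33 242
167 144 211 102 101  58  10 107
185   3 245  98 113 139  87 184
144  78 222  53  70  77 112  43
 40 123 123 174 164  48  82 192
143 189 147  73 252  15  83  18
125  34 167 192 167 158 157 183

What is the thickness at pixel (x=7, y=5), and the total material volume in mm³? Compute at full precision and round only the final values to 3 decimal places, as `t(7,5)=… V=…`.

span = t_max - t_min = 2.38 - 0.92 = 1.460
L(7,5) = 242, L_eff = 1 - 242/255 = 0.050980 (inverted)
t(7,5) = 2.38 - 1.460·0.050980 = 2.306
Σt over all 12·8 pixels = 1971347/12750 ≈ 154.6154510
V = pitch²·Σt = 1.57²·1971347/12750 = 381.112

t(7,5)=2.306 V=381.112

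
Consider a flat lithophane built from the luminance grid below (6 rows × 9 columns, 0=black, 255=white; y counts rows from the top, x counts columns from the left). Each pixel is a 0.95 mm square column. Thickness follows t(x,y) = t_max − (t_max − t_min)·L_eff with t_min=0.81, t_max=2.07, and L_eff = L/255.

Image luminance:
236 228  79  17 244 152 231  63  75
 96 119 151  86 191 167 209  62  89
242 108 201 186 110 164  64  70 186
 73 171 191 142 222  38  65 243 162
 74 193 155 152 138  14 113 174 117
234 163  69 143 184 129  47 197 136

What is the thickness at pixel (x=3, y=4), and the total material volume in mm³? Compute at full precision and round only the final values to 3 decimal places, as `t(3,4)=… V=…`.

span = t_max - t_min = 2.07 - 0.81 = 1.260
L(3,4) = 152, L_eff = 152/255 = 0.596078
t(3,4) = 2.07 - 1.260·0.596078 = 1.319
Σt over all 6·9 pixels = 74.4
V = pitch²·Σt = 0.95²·74.4 = 67.146

t(3,4)=1.319 V=67.146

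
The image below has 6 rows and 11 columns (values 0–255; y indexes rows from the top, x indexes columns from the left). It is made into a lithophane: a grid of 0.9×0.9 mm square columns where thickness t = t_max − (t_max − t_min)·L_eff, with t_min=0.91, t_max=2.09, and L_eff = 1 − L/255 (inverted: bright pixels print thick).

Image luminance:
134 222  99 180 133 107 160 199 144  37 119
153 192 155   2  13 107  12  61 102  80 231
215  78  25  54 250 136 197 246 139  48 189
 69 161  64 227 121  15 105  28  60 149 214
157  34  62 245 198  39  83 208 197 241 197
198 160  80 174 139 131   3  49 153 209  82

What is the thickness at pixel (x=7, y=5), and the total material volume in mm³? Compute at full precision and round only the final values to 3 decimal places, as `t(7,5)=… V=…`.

span = t_max - t_min = 2.09 - 0.91 = 1.180
L(7,5) = 49, L_eff = 1 - 49/255 = 0.807843 (inverted)
t(7,5) = 2.09 - 1.180·0.807843 = 1.137
Σt over all 6·11 pixels = 632777/6375 ≈ 99.2591373
V = pitch²·Σt = 0.9²·632777/6375 = 80.400

t(7,5)=1.137 V=80.400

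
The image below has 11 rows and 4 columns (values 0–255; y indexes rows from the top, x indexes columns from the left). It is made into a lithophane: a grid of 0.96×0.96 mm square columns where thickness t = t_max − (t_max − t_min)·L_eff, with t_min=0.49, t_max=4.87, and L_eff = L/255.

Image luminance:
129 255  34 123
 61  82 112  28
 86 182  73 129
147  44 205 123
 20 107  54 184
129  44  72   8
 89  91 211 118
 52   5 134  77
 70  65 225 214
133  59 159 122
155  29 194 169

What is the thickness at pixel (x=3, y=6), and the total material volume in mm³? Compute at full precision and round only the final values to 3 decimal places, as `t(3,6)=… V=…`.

span = t_max - t_min = 4.87 - 0.49 = 4.380
L(3,6) = 118, L_eff = 118/255 = 0.462745
t(3,6) = 4.87 - 4.380·0.462745 = 2.843
Σt over all 11·4 pixels = 280072/2125 ≈ 131.7985882
V = pitch²·Σt = 0.96²·280072/2125 = 121.466

t(3,6)=2.843 V=121.466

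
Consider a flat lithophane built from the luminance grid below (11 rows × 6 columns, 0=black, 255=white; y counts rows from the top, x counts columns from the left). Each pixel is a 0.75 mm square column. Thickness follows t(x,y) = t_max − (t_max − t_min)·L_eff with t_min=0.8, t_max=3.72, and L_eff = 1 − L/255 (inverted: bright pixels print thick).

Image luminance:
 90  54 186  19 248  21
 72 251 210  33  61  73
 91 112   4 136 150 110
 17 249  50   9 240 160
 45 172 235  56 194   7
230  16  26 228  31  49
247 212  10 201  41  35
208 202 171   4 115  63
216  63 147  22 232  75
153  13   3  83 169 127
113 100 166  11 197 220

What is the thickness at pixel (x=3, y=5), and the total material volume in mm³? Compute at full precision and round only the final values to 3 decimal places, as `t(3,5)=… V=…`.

t(3,5)=3.411 V=78.357

span = t_max - t_min = 3.72 - 0.8 = 2.920
L(3,5) = 228, L_eff = 1 - 228/255 = 0.105882 (inverted)
t(3,5) = 3.72 - 2.920·0.105882 = 3.411
Σt over all 11·6 pixels = 296014/2125 ≈ 139.3007059
V = pitch²·Σt = 0.75²·296014/2125 = 78.357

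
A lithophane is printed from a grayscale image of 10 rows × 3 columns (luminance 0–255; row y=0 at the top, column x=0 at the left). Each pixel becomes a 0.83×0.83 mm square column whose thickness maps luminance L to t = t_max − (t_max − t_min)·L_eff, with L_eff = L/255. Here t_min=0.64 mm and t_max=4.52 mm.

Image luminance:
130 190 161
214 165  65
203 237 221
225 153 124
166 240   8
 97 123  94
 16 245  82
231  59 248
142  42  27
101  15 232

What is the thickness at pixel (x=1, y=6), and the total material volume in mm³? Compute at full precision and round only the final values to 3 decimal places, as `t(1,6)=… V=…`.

t(1,6)=0.792 V=48.803

span = t_max - t_min = 4.52 - 0.64 = 3.880
L(1,6) = 245, L_eff = 245/255 = 0.960784
t(1,6) = 4.52 - 3.880·0.960784 = 0.792
Σt over all 10·3 pixels = 451618/6375 ≈ 70.8420392
V = pitch²·Σt = 0.83²·451618/6375 = 48.803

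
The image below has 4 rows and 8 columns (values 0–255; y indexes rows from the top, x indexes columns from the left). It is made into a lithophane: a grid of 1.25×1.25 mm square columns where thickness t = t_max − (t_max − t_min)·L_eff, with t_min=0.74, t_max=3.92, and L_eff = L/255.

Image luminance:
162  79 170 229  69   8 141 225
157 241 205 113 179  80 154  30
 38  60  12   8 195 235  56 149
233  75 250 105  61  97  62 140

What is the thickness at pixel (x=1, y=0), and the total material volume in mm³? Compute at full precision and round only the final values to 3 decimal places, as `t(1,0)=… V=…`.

span = t_max - t_min = 3.92 - 0.74 = 3.180
L(1,0) = 79, L_eff = 79/255 = 0.309804
t(1,0) = 3.92 - 3.180·0.309804 = 2.935
Σt over all 4·8 pixels = 160083/2125 ≈ 75.3331765
V = pitch²·Σt = 1.25²·160083/2125 = 117.708

t(1,0)=2.935 V=117.708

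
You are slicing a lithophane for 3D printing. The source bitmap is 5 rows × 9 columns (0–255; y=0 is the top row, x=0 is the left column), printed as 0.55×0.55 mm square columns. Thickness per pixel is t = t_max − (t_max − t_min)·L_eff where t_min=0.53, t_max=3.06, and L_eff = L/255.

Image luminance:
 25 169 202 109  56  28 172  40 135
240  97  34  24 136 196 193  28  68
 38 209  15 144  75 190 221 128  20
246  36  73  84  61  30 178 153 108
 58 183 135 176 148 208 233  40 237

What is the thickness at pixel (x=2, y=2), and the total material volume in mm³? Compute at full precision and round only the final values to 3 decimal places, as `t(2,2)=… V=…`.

span = t_max - t_min = 3.06 - 0.53 = 2.530
L(2,2) = 15, L_eff = 15/255 = 0.058824
t(2,2) = 3.06 - 2.530·0.058824 = 2.911
Σt over all 5·9 pixels = 716821/8500 ≈ 84.3318824
V = pitch²·Σt = 0.55²·716821/8500 = 25.510

t(2,2)=2.911 V=25.510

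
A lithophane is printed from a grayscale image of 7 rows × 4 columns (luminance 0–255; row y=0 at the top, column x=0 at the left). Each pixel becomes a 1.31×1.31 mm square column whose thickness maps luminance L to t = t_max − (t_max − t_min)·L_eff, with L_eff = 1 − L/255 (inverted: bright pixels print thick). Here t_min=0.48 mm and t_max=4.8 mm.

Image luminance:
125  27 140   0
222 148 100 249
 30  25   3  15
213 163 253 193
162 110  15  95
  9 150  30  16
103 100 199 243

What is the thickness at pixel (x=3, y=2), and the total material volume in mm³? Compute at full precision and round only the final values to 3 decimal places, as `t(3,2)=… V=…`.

t(3,2)=0.734 V=114.295

span = t_max - t_min = 4.8 - 0.48 = 4.320
L(3,2) = 15, L_eff = 1 - 15/255 = 0.941176 (inverted)
t(3,2) = 4.8 - 4.320·0.941176 = 0.734
Σt over all 7·4 pixels = 141528/2125 ≈ 66.6014118
V = pitch²·Σt = 1.31²·141528/2125 = 114.295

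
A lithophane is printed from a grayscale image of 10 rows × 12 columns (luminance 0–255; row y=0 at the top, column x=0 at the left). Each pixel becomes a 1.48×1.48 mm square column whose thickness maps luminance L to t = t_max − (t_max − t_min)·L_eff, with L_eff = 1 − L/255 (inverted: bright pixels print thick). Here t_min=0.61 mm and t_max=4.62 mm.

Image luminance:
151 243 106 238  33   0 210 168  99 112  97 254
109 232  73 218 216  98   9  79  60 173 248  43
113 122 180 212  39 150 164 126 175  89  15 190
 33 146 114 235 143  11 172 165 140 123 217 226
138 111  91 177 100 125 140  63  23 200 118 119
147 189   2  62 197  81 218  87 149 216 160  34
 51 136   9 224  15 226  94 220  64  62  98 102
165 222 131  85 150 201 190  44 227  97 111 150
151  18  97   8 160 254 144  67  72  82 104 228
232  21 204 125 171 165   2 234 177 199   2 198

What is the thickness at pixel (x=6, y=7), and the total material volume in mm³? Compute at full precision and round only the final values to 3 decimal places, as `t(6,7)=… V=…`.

t(6,7)=3.598 V=701.298

span = t_max - t_min = 4.62 - 0.61 = 4.010
L(6,7) = 190, L_eff = 1 - 190/255 = 0.254902 (inverted)
t(6,7) = 4.62 - 4.010·0.254902 = 3.598
Σt over all 10·12 pixels = 544287/1700 ≈ 320.1688235
V = pitch²·Σt = 1.48²·544287/1700 = 701.298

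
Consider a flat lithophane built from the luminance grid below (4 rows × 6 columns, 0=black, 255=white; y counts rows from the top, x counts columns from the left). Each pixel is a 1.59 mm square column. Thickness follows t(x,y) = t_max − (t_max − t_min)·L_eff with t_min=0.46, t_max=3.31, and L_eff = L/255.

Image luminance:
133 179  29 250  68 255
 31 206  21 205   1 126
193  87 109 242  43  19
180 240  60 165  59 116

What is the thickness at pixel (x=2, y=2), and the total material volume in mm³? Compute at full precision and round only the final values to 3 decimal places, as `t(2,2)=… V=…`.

t(2,2)=2.092 V=115.586

span = t_max - t_min = 3.31 - 0.46 = 2.850
L(2,2) = 109, L_eff = 109/255 = 0.427451
t(2,2) = 3.31 - 2.850·0.427451 = 2.092
Σt over all 4·6 pixels = 3109/68 ≈ 45.7205882
V = pitch²·Σt = 1.59²·3109/68 = 115.586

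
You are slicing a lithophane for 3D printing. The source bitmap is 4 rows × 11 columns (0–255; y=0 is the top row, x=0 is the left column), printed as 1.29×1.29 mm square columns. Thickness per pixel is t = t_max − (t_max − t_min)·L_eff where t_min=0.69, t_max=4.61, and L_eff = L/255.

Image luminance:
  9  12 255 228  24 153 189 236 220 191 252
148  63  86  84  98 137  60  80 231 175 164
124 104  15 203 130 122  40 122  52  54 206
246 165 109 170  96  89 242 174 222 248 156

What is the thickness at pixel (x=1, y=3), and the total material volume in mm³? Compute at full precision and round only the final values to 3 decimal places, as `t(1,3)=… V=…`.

span = t_max - t_min = 4.61 - 0.69 = 3.920
L(1,3) = 165, L_eff = 165/255 = 0.647059
t(1,3) = 4.61 - 3.920·0.647059 = 2.074
Σt over all 4·11 pixels = 687073/6375 ≈ 107.7761569
V = pitch²·Σt = 1.29²·687073/6375 = 179.350

t(1,3)=2.074 V=179.350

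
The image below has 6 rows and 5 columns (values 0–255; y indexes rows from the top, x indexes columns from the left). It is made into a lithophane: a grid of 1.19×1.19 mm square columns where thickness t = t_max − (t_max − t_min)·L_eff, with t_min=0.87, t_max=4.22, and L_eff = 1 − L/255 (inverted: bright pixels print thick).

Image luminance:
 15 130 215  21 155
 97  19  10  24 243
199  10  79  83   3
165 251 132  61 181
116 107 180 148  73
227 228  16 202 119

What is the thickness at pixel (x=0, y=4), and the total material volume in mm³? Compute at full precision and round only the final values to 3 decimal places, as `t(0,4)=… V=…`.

t(0,4)=2.394 V=102.240

span = t_max - t_min = 4.22 - 0.87 = 3.350
L(0,4) = 116, L_eff = 1 - 116/255 = 0.545098 (inverted)
t(0,4) = 4.22 - 3.350·0.545098 = 2.394
Σt over all 6·5 pixels = 368213/5100 ≈ 72.1986275
V = pitch²·Σt = 1.19²·368213/5100 = 102.240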